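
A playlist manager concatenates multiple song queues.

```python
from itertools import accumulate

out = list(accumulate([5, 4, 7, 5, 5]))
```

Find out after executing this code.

Step 1: accumulate computes running sums:
  + 5 = 5
  + 4 = 9
  + 7 = 16
  + 5 = 21
  + 5 = 26
Therefore out = [5, 9, 16, 21, 26].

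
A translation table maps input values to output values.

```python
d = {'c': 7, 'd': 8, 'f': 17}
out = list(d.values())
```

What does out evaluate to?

Step 1: d.values() returns the dictionary values in insertion order.
Therefore out = [7, 8, 17].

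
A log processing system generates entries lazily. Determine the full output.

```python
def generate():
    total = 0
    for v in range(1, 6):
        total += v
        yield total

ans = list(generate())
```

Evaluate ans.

Step 1: Generator accumulates running sum:
  v=1: total = 1, yield 1
  v=2: total = 3, yield 3
  v=3: total = 6, yield 6
  v=4: total = 10, yield 10
  v=5: total = 15, yield 15
Therefore ans = [1, 3, 6, 10, 15].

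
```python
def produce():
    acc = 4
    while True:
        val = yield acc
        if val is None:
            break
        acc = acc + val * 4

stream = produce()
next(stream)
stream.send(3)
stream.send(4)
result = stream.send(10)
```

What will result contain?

Step 1: next() -> yield acc=4.
Step 2: send(3) -> val=3, acc = 4 + 3*4 = 16, yield 16.
Step 3: send(4) -> val=4, acc = 16 + 4*4 = 32, yield 32.
Step 4: send(10) -> val=10, acc = 32 + 10*4 = 72, yield 72.
Therefore result = 72.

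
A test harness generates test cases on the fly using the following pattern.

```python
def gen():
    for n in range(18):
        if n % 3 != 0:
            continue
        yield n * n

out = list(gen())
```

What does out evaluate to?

Step 1: Only yield n**2 when n is divisible by 3:
  n=0: 0 % 3 == 0, yield 0**2 = 0
  n=3: 3 % 3 == 0, yield 3**2 = 9
  n=6: 6 % 3 == 0, yield 6**2 = 36
  n=9: 9 % 3 == 0, yield 9**2 = 81
  n=12: 12 % 3 == 0, yield 12**2 = 144
  n=15: 15 % 3 == 0, yield 15**2 = 225
Therefore out = [0, 9, 36, 81, 144, 225].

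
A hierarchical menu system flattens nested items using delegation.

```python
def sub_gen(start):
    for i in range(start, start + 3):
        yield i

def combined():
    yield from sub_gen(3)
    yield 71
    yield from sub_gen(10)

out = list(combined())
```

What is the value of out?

Step 1: combined() delegates to sub_gen(3):
  yield 3
  yield 4
  yield 5
Step 2: yield 71
Step 3: Delegates to sub_gen(10):
  yield 10
  yield 11
  yield 12
Therefore out = [3, 4, 5, 71, 10, 11, 12].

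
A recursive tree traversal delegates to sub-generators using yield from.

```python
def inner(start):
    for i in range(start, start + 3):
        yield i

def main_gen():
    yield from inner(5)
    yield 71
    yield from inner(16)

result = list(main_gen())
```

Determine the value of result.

Step 1: main_gen() delegates to inner(5):
  yield 5
  yield 6
  yield 7
Step 2: yield 71
Step 3: Delegates to inner(16):
  yield 16
  yield 17
  yield 18
Therefore result = [5, 6, 7, 71, 16, 17, 18].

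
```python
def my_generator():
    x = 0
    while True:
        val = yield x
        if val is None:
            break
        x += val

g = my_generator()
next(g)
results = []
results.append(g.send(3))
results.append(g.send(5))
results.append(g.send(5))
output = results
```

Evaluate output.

Step 1: next(g) -> yield 0.
Step 2: send(3) -> x = 3, yield 3.
Step 3: send(5) -> x = 8, yield 8.
Step 4: send(5) -> x = 13, yield 13.
Therefore output = [3, 8, 13].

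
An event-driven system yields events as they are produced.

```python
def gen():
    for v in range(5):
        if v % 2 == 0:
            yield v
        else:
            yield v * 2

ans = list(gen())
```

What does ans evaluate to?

Step 1: For each v in range(5), yield v if even, else v*2:
  v=0 (even): yield 0
  v=1 (odd): yield 1*2 = 2
  v=2 (even): yield 2
  v=3 (odd): yield 3*2 = 6
  v=4 (even): yield 4
Therefore ans = [0, 2, 2, 6, 4].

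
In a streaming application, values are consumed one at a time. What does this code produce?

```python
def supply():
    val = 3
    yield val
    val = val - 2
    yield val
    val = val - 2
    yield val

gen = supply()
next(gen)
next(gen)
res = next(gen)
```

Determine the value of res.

Step 1: Trace through generator execution:
  Yield 1: val starts at 3, yield 3
  Yield 2: val = 3 - 2 = 1, yield 1
  Yield 3: val = 1 - 2 = -1, yield -1
Step 2: First next() gets 3, second next() gets the second value, third next() yields -1.
Therefore res = -1.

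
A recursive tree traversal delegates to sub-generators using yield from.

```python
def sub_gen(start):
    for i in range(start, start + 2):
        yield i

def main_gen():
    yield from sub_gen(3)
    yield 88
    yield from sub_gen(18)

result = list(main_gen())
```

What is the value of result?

Step 1: main_gen() delegates to sub_gen(3):
  yield 3
  yield 4
Step 2: yield 88
Step 3: Delegates to sub_gen(18):
  yield 18
  yield 19
Therefore result = [3, 4, 88, 18, 19].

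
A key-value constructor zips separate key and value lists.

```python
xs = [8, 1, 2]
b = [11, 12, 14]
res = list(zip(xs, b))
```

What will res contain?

Step 1: zip pairs elements at same index:
  Index 0: (8, 11)
  Index 1: (1, 12)
  Index 2: (2, 14)
Therefore res = [(8, 11), (1, 12), (2, 14)].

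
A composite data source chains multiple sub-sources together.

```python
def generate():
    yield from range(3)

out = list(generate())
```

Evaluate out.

Step 1: yield from delegates to the iterable, yielding each element.
Step 2: Collected values: [0, 1, 2].
Therefore out = [0, 1, 2].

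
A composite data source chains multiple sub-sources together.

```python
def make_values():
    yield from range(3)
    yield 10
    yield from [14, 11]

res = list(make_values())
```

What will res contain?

Step 1: Trace yields in order:
  yield 0
  yield 1
  yield 2
  yield 10
  yield 14
  yield 11
Therefore res = [0, 1, 2, 10, 14, 11].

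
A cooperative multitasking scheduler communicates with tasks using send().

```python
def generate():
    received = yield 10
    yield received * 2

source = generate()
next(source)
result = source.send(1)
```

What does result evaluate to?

Step 1: next(source) advances to first yield, producing 10.
Step 2: send(1) resumes, received = 1.
Step 3: yield received * 2 = 1 * 2 = 2.
Therefore result = 2.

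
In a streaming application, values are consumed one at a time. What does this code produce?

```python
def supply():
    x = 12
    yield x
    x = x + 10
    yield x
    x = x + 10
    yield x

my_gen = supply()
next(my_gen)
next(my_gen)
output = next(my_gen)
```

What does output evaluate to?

Step 1: Trace through generator execution:
  Yield 1: x starts at 12, yield 12
  Yield 2: x = 12 + 10 = 22, yield 22
  Yield 3: x = 22 + 10 = 32, yield 32
Step 2: First next() gets 12, second next() gets the second value, third next() yields 32.
Therefore output = 32.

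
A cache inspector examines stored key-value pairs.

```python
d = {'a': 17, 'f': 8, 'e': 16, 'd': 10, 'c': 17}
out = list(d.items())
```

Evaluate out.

Step 1: d.items() returns (key, value) pairs in insertion order.
Therefore out = [('a', 17), ('f', 8), ('e', 16), ('d', 10), ('c', 17)].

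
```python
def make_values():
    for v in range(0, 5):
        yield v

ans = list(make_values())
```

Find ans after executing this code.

Step 1: The generator yields each value from range(0, 5).
Step 2: list() consumes all yields: [0, 1, 2, 3, 4].
Therefore ans = [0, 1, 2, 3, 4].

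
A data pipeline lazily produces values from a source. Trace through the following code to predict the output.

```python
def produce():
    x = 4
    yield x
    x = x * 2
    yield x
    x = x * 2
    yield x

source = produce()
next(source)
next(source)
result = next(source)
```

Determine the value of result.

Step 1: Trace through generator execution:
  Yield 1: x starts at 4, yield 4
  Yield 2: x = 4 * 2 = 8, yield 8
  Yield 3: x = 8 * 2 = 16, yield 16
Step 2: First next() gets 4, second next() gets the second value, third next() yields 16.
Therefore result = 16.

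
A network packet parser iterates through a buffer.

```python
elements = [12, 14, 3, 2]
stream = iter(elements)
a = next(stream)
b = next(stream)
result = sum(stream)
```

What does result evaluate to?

Step 1: Create iterator over [12, 14, 3, 2].
Step 2: a = next() = 12, b = next() = 14.
Step 3: sum() of remaining [3, 2] = 5.
Therefore result = 5.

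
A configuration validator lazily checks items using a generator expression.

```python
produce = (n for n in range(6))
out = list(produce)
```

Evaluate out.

Step 1: Generator expression iterates range(6): [0, 1, 2, 3, 4, 5].
Step 2: list() collects all values.
Therefore out = [0, 1, 2, 3, 4, 5].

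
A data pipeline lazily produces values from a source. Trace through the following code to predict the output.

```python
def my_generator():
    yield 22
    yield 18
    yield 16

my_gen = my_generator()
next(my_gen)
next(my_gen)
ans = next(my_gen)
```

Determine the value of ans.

Step 1: my_generator() creates a generator.
Step 2: next(my_gen) yields 22 (consumed and discarded).
Step 3: next(my_gen) yields 18 (consumed and discarded).
Step 4: next(my_gen) yields 16, assigned to ans.
Therefore ans = 16.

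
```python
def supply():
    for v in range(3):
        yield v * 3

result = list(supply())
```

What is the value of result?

Step 1: For each v in range(3), yield v * 3:
  v=0: yield 0 * 3 = 0
  v=1: yield 1 * 3 = 3
  v=2: yield 2 * 3 = 6
Therefore result = [0, 3, 6].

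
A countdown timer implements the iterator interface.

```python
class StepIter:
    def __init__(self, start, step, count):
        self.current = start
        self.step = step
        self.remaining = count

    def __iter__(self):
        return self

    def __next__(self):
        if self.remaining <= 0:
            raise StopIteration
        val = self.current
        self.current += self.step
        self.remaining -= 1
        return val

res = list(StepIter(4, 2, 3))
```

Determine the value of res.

Step 1: StepIter starts at 4, increments by 2, for 3 steps:
  Yield 4, then current += 2
  Yield 6, then current += 2
  Yield 8, then current += 2
Therefore res = [4, 6, 8].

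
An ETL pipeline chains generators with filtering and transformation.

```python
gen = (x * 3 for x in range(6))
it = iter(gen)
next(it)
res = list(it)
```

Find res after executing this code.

Step 1: Generator produces [0, 3, 6, 9, 12, 15].
Step 2: next(it) consumes first element (0).
Step 3: list(it) collects remaining: [3, 6, 9, 12, 15].
Therefore res = [3, 6, 9, 12, 15].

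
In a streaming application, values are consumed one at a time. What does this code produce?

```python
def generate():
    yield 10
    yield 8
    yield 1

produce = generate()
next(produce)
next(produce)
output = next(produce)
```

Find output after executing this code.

Step 1: generate() creates a generator.
Step 2: next(produce) yields 10 (consumed and discarded).
Step 3: next(produce) yields 8 (consumed and discarded).
Step 4: next(produce) yields 1, assigned to output.
Therefore output = 1.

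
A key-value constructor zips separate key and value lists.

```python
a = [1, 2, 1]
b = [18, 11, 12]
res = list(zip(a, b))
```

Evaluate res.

Step 1: zip pairs elements at same index:
  Index 0: (1, 18)
  Index 1: (2, 11)
  Index 2: (1, 12)
Therefore res = [(1, 18), (2, 11), (1, 12)].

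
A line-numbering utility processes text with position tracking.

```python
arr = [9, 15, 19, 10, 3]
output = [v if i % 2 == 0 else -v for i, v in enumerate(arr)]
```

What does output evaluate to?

Step 1: For each (i, v), keep v if i is even, negate if odd:
  i=0 (even): keep 9
  i=1 (odd): negate to -15
  i=2 (even): keep 19
  i=3 (odd): negate to -10
  i=4 (even): keep 3
Therefore output = [9, -15, 19, -10, 3].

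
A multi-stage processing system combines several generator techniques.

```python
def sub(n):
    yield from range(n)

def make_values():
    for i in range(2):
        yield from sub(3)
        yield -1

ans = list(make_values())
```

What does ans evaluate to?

Step 1: For each i in range(2):
  i=0: yield from sub(3) -> [0, 1, 2], then yield -1
  i=1: yield from sub(3) -> [0, 1, 2], then yield -1
Therefore ans = [0, 1, 2, -1, 0, 1, 2, -1].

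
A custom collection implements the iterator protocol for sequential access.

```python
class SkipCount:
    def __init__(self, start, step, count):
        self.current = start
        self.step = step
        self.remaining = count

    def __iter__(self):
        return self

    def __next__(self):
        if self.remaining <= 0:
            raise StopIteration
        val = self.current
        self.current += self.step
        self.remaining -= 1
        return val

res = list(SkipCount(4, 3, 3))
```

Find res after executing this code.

Step 1: SkipCount starts at 4, increments by 3, for 3 steps:
  Yield 4, then current += 3
  Yield 7, then current += 3
  Yield 10, then current += 3
Therefore res = [4, 7, 10].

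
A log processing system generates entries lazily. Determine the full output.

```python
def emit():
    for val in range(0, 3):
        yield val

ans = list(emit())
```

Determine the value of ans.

Step 1: The generator yields each value from range(0, 3).
Step 2: list() consumes all yields: [0, 1, 2].
Therefore ans = [0, 1, 2].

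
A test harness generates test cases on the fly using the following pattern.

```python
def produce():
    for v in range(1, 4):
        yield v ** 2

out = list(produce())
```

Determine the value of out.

Step 1: For each v in range(1, 4), yield v**2:
  v=1: yield 1**2 = 1
  v=2: yield 2**2 = 4
  v=3: yield 3**2 = 9
Therefore out = [1, 4, 9].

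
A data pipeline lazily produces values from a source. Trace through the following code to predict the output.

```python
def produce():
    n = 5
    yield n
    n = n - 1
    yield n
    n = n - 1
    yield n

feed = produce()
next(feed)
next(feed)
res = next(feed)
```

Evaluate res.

Step 1: Trace through generator execution:
  Yield 1: n starts at 5, yield 5
  Yield 2: n = 5 - 1 = 4, yield 4
  Yield 3: n = 4 - 1 = 3, yield 3
Step 2: First next() gets 5, second next() gets the second value, third next() yields 3.
Therefore res = 3.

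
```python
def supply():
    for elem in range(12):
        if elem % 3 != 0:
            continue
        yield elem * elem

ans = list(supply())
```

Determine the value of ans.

Step 1: Only yield elem**2 when elem is divisible by 3:
  elem=0: 0 % 3 == 0, yield 0**2 = 0
  elem=3: 3 % 3 == 0, yield 3**2 = 9
  elem=6: 6 % 3 == 0, yield 6**2 = 36
  elem=9: 9 % 3 == 0, yield 9**2 = 81
Therefore ans = [0, 9, 36, 81].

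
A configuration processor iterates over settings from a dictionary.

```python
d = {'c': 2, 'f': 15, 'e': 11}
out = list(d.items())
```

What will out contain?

Step 1: d.items() returns (key, value) pairs in insertion order.
Therefore out = [('c', 2), ('f', 15), ('e', 11)].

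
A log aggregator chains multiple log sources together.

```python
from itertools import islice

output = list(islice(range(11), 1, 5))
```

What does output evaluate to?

Step 1: islice(range(11), 1, 5) takes elements at indices [1, 5).
Step 2: Elements: [1, 2, 3, 4].
Therefore output = [1, 2, 3, 4].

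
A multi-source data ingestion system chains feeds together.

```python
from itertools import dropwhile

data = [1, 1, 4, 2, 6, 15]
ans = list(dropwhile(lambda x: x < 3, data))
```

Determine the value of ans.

Step 1: dropwhile drops elements while < 3:
  1 < 3: dropped
  1 < 3: dropped
  4: kept (dropping stopped)
Step 2: Remaining elements kept regardless of condition.
Therefore ans = [4, 2, 6, 15].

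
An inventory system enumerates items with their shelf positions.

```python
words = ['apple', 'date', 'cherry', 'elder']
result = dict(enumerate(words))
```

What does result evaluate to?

Step 1: enumerate pairs indices with words:
  0 -> 'apple'
  1 -> 'date'
  2 -> 'cherry'
  3 -> 'elder'
Therefore result = {0: 'apple', 1: 'date', 2: 'cherry', 3: 'elder'}.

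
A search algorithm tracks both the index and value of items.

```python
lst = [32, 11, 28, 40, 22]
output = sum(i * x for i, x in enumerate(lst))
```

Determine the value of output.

Step 1: Compute i * x for each (i, x) in enumerate([32, 11, 28, 40, 22]):
  i=0, x=32: 0*32 = 0
  i=1, x=11: 1*11 = 11
  i=2, x=28: 2*28 = 56
  i=3, x=40: 3*40 = 120
  i=4, x=22: 4*22 = 88
Step 2: sum = 0 + 11 + 56 + 120 + 88 = 275.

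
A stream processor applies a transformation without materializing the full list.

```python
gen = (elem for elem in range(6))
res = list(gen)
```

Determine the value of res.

Step 1: Generator expression iterates range(6): [0, 1, 2, 3, 4, 5].
Step 2: list() collects all values.
Therefore res = [0, 1, 2, 3, 4, 5].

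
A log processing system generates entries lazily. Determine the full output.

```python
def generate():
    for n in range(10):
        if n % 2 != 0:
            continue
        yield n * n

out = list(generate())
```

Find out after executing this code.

Step 1: Only yield n**2 when n is divisible by 2:
  n=0: 0 % 2 == 0, yield 0**2 = 0
  n=2: 2 % 2 == 0, yield 2**2 = 4
  n=4: 4 % 2 == 0, yield 4**2 = 16
  n=6: 6 % 2 == 0, yield 6**2 = 36
  n=8: 8 % 2 == 0, yield 8**2 = 64
Therefore out = [0, 4, 16, 36, 64].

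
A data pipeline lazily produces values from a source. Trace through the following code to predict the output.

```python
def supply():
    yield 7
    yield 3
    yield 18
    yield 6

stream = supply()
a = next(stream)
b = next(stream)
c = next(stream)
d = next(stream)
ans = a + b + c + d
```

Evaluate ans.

Step 1: Create generator and consume all values:
  a = next(stream) = 7
  b = next(stream) = 3
  c = next(stream) = 18
  d = next(stream) = 6
Step 2: ans = 7 + 3 + 18 + 6 = 34.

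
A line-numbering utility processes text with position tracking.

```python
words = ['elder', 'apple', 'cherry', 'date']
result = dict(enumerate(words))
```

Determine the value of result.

Step 1: enumerate pairs indices with words:
  0 -> 'elder'
  1 -> 'apple'
  2 -> 'cherry'
  3 -> 'date'
Therefore result = {0: 'elder', 1: 'apple', 2: 'cherry', 3: 'date'}.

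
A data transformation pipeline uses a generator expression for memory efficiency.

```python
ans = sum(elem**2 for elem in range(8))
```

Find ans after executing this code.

Step 1: Compute elem**2 for each elem in range(8):
  elem=0: 0**2 = 0
  elem=1: 1**2 = 1
  elem=2: 2**2 = 4
  elem=3: 3**2 = 9
  elem=4: 4**2 = 16
  elem=5: 5**2 = 25
  elem=6: 6**2 = 36
  elem=7: 7**2 = 49
Step 2: sum = 0 + 1 + 4 + 9 + 16 + 25 + 36 + 49 = 140.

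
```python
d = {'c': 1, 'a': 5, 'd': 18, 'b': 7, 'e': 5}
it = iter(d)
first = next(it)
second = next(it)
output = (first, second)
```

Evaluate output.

Step 1: iter(d) iterates over keys: ['c', 'a', 'd', 'b', 'e'].
Step 2: first = next(it) = 'c', second = next(it) = 'a'.
Therefore output = ('c', 'a').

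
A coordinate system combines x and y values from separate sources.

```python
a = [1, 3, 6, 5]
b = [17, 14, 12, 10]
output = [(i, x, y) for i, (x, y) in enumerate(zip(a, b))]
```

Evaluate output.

Step 1: enumerate(zip(a, b)) gives index with paired elements:
  i=0: (1, 17)
  i=1: (3, 14)
  i=2: (6, 12)
  i=3: (5, 10)
Therefore output = [(0, 1, 17), (1, 3, 14), (2, 6, 12), (3, 5, 10)].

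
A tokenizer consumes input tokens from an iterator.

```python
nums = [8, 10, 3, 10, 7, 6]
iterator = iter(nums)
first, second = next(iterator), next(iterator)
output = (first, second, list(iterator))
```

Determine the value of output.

Step 1: Create iterator over [8, 10, 3, 10, 7, 6].
Step 2: first = 8, second = 10.
Step 3: Remaining elements: [3, 10, 7, 6].
Therefore output = (8, 10, [3, 10, 7, 6]).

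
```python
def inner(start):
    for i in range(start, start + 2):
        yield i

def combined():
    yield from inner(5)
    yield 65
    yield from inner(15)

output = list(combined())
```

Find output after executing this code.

Step 1: combined() delegates to inner(5):
  yield 5
  yield 6
Step 2: yield 65
Step 3: Delegates to inner(15):
  yield 15
  yield 16
Therefore output = [5, 6, 65, 15, 16].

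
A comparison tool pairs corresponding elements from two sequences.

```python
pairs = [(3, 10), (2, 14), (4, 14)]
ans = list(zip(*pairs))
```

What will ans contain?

Step 1: zip(*pairs) transposes: unzips [(3, 10), (2, 14), (4, 14)] into separate sequences.
Step 2: First elements: (3, 2, 4), second elements: (10, 14, 14).
Therefore ans = [(3, 2, 4), (10, 14, 14)].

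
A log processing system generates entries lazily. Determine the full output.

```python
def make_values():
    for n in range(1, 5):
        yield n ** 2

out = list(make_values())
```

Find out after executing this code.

Step 1: For each n in range(1, 5), yield n**2:
  n=1: yield 1**2 = 1
  n=2: yield 2**2 = 4
  n=3: yield 3**2 = 9
  n=4: yield 4**2 = 16
Therefore out = [1, 4, 9, 16].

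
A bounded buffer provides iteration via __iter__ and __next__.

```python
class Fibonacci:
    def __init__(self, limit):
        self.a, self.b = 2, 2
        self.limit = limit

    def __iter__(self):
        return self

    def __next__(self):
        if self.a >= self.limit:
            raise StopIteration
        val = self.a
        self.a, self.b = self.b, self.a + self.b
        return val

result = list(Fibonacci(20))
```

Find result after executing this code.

Step 1: Fibonacci-like sequence (a=2, b=2) until >= 20:
  Yield 2, then a,b = 2,4
  Yield 2, then a,b = 4,6
  Yield 4, then a,b = 6,10
  Yield 6, then a,b = 10,16
  Yield 10, then a,b = 16,26
  Yield 16, then a,b = 26,42
Step 2: 26 >= 20, stop.
Therefore result = [2, 2, 4, 6, 10, 16].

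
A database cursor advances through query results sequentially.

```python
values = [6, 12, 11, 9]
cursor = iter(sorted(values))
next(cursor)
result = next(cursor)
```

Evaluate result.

Step 1: sorted([6, 12, 11, 9]) = [6, 9, 11, 12].
Step 2: Create iterator and skip 1 elements.
Step 3: next() returns 9.
Therefore result = 9.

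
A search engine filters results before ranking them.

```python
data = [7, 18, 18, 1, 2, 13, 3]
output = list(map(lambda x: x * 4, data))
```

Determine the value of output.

Step 1: Apply lambda x: x * 4 to each element:
  7 -> 28
  18 -> 72
  18 -> 72
  1 -> 4
  2 -> 8
  13 -> 52
  3 -> 12
Therefore output = [28, 72, 72, 4, 8, 52, 12].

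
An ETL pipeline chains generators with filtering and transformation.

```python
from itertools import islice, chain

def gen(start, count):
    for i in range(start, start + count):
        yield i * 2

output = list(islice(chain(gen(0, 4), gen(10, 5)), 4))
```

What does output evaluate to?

Step 1: gen(0, 4) yields [0, 2, 4, 6].
Step 2: gen(10, 5) yields [20, 22, 24, 26, 28].
Step 3: chain concatenates: [0, 2, 4, 6, 20, 22, 24, 26, 28].
Step 4: islice takes first 4: [0, 2, 4, 6].
Therefore output = [0, 2, 4, 6].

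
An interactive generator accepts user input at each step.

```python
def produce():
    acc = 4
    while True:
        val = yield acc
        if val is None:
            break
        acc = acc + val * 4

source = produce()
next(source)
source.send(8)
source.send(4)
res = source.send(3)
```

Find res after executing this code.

Step 1: next() -> yield acc=4.
Step 2: send(8) -> val=8, acc = 4 + 8*4 = 36, yield 36.
Step 3: send(4) -> val=4, acc = 36 + 4*4 = 52, yield 52.
Step 4: send(3) -> val=3, acc = 52 + 3*4 = 64, yield 64.
Therefore res = 64.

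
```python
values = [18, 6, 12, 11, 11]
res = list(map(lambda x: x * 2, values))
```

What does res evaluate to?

Step 1: Apply lambda x: x * 2 to each element:
  18 -> 36
  6 -> 12
  12 -> 24
  11 -> 22
  11 -> 22
Therefore res = [36, 12, 24, 22, 22].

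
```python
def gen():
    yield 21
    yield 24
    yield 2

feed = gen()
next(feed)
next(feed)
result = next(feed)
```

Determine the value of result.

Step 1: gen() creates a generator.
Step 2: next(feed) yields 21 (consumed and discarded).
Step 3: next(feed) yields 24 (consumed and discarded).
Step 4: next(feed) yields 2, assigned to result.
Therefore result = 2.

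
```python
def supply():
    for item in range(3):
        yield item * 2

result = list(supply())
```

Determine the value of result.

Step 1: For each item in range(3), yield item * 2:
  item=0: yield 0 * 2 = 0
  item=1: yield 1 * 2 = 2
  item=2: yield 2 * 2 = 4
Therefore result = [0, 2, 4].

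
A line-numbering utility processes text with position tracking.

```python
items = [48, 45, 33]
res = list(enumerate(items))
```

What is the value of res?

Step 1: enumerate pairs each element with its index:
  (0, 48)
  (1, 45)
  (2, 33)
Therefore res = [(0, 48), (1, 45), (2, 33)].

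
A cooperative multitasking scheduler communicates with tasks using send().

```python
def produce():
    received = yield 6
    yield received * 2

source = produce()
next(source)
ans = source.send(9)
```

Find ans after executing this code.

Step 1: next(source) advances to first yield, producing 6.
Step 2: send(9) resumes, received = 9.
Step 3: yield received * 2 = 9 * 2 = 18.
Therefore ans = 18.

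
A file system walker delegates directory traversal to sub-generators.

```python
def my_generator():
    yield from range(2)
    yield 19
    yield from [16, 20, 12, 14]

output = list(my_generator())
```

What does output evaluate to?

Step 1: Trace yields in order:
  yield 0
  yield 1
  yield 19
  yield 16
  yield 20
  yield 12
  yield 14
Therefore output = [0, 1, 19, 16, 20, 12, 14].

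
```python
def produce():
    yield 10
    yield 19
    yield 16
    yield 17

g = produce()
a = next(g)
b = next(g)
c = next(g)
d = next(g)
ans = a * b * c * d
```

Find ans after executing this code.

Step 1: Create generator and consume all values:
  a = next(g) = 10
  b = next(g) = 19
  c = next(g) = 16
  d = next(g) = 17
Step 2: ans = 10 * 19 * 16 * 17 = 51680.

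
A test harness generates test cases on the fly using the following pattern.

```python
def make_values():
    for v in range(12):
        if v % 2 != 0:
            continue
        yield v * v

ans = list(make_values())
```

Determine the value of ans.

Step 1: Only yield v**2 when v is divisible by 2:
  v=0: 0 % 2 == 0, yield 0**2 = 0
  v=2: 2 % 2 == 0, yield 2**2 = 4
  v=4: 4 % 2 == 0, yield 4**2 = 16
  v=6: 6 % 2 == 0, yield 6**2 = 36
  v=8: 8 % 2 == 0, yield 8**2 = 64
  v=10: 10 % 2 == 0, yield 10**2 = 100
Therefore ans = [0, 4, 16, 36, 64, 100].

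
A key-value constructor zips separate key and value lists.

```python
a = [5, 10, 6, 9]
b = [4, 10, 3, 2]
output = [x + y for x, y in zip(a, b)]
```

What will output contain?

Step 1: Add corresponding elements:
  5 + 4 = 9
  10 + 10 = 20
  6 + 3 = 9
  9 + 2 = 11
Therefore output = [9, 20, 9, 11].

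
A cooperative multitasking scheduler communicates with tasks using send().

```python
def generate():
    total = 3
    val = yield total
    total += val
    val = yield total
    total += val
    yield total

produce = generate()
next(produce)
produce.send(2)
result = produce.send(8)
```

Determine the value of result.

Step 1: next() -> yield total=3.
Step 2: send(2) -> val=2, total = 3+2 = 5, yield 5.
Step 3: send(8) -> val=8, total = 5+8 = 13, yield 13.
Therefore result = 13.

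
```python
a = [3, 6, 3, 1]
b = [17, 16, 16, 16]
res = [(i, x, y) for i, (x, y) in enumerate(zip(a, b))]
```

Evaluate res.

Step 1: enumerate(zip(a, b)) gives index with paired elements:
  i=0: (3, 17)
  i=1: (6, 16)
  i=2: (3, 16)
  i=3: (1, 16)
Therefore res = [(0, 3, 17), (1, 6, 16), (2, 3, 16), (3, 1, 16)].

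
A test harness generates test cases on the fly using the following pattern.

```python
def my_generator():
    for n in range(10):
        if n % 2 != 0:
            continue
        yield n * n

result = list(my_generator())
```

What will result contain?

Step 1: Only yield n**2 when n is divisible by 2:
  n=0: 0 % 2 == 0, yield 0**2 = 0
  n=2: 2 % 2 == 0, yield 2**2 = 4
  n=4: 4 % 2 == 0, yield 4**2 = 16
  n=6: 6 % 2 == 0, yield 6**2 = 36
  n=8: 8 % 2 == 0, yield 8**2 = 64
Therefore result = [0, 4, 16, 36, 64].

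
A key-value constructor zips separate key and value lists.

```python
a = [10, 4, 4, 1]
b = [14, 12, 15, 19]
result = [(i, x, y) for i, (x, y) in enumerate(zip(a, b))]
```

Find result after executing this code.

Step 1: enumerate(zip(a, b)) gives index with paired elements:
  i=0: (10, 14)
  i=1: (4, 12)
  i=2: (4, 15)
  i=3: (1, 19)
Therefore result = [(0, 10, 14), (1, 4, 12), (2, 4, 15), (3, 1, 19)].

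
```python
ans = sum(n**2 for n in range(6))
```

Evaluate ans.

Step 1: Compute n**2 for each n in range(6):
  n=0: 0**2 = 0
  n=1: 1**2 = 1
  n=2: 2**2 = 4
  n=3: 3**2 = 9
  n=4: 4**2 = 16
  n=5: 5**2 = 25
Step 2: sum = 0 + 1 + 4 + 9 + 16 + 25 = 55.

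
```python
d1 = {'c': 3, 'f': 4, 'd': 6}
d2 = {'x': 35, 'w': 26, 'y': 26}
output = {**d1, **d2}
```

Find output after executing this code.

Step 1: Merge d1 and d2 (d2 values override on key conflicts).
Step 2: d1 has keys ['c', 'f', 'd'], d2 has keys ['x', 'w', 'y'].
Therefore output = {'c': 3, 'f': 4, 'd': 6, 'x': 35, 'w': 26, 'y': 26}.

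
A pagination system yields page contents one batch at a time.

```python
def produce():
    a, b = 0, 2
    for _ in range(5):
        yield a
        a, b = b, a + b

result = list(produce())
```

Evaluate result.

Step 1: Fibonacci-like sequence starting with a=0, b=2:
  Iteration 1: yield a=0, then a,b = 2,2
  Iteration 2: yield a=2, then a,b = 2,4
  Iteration 3: yield a=2, then a,b = 4,6
  Iteration 4: yield a=4, then a,b = 6,10
  Iteration 5: yield a=6, then a,b = 10,16
Therefore result = [0, 2, 2, 4, 6].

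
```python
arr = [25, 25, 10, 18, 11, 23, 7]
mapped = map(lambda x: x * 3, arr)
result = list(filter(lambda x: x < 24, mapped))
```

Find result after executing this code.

Step 1: Map x * 3:
  25 -> 75
  25 -> 75
  10 -> 30
  18 -> 54
  11 -> 33
  23 -> 69
  7 -> 21
Step 2: Filter for < 24:
  75: removed
  75: removed
  30: removed
  54: removed
  33: removed
  69: removed
  21: kept
Therefore result = [21].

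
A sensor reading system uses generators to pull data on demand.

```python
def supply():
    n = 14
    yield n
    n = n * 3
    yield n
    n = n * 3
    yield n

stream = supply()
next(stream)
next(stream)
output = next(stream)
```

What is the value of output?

Step 1: Trace through generator execution:
  Yield 1: n starts at 14, yield 14
  Yield 2: n = 14 * 3 = 42, yield 42
  Yield 3: n = 42 * 3 = 126, yield 126
Step 2: First next() gets 14, second next() gets the second value, third next() yields 126.
Therefore output = 126.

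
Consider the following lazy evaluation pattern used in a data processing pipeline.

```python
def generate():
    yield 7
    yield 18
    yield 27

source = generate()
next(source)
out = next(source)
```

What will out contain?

Step 1: generate() creates a generator.
Step 2: next(source) yields 7 (consumed and discarded).
Step 3: next(source) yields 18, assigned to out.
Therefore out = 18.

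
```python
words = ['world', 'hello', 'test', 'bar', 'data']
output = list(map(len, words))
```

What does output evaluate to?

Step 1: Map len() to each word:
  'world' -> 5
  'hello' -> 5
  'test' -> 4
  'bar' -> 3
  'data' -> 4
Therefore output = [5, 5, 4, 3, 4].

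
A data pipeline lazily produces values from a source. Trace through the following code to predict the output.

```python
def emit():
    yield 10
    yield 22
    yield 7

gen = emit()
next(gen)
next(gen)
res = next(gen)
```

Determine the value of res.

Step 1: emit() creates a generator.
Step 2: next(gen) yields 10 (consumed and discarded).
Step 3: next(gen) yields 22 (consumed and discarded).
Step 4: next(gen) yields 7, assigned to res.
Therefore res = 7.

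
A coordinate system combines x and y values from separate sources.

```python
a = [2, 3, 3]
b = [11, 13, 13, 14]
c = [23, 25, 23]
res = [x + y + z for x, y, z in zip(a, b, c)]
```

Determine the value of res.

Step 1: zip three lists (truncates to shortest, len=3):
  2 + 11 + 23 = 36
  3 + 13 + 25 = 41
  3 + 13 + 23 = 39
Therefore res = [36, 41, 39].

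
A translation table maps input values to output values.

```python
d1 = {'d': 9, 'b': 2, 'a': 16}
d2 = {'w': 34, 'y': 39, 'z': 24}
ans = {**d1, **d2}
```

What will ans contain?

Step 1: Merge d1 and d2 (d2 values override on key conflicts).
Step 2: d1 has keys ['d', 'b', 'a'], d2 has keys ['w', 'y', 'z'].
Therefore ans = {'d': 9, 'b': 2, 'a': 16, 'w': 34, 'y': 39, 'z': 24}.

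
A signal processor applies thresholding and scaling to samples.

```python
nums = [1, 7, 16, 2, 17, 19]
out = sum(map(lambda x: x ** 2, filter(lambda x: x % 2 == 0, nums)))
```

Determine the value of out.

Step 1: Filter even numbers from [1, 7, 16, 2, 17, 19]: [16, 2]
Step 2: Square each: [256, 4]
Step 3: Sum = 260.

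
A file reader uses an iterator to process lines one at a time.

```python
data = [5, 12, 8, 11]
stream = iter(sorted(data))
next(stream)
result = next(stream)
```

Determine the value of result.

Step 1: sorted([5, 12, 8, 11]) = [5, 8, 11, 12].
Step 2: Create iterator and skip 1 elements.
Step 3: next() returns 8.
Therefore result = 8.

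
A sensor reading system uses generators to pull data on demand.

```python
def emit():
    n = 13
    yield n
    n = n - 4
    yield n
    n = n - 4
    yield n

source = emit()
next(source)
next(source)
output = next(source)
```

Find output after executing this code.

Step 1: Trace through generator execution:
  Yield 1: n starts at 13, yield 13
  Yield 2: n = 13 - 4 = 9, yield 9
  Yield 3: n = 9 - 4 = 5, yield 5
Step 2: First next() gets 13, second next() gets the second value, third next() yields 5.
Therefore output = 5.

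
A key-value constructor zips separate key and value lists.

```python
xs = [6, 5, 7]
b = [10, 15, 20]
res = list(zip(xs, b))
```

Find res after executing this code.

Step 1: zip pairs elements at same index:
  Index 0: (6, 10)
  Index 1: (5, 15)
  Index 2: (7, 20)
Therefore res = [(6, 10), (5, 15), (7, 20)].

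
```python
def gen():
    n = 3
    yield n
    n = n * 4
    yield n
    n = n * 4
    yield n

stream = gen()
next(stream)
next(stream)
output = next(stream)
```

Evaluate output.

Step 1: Trace through generator execution:
  Yield 1: n starts at 3, yield 3
  Yield 2: n = 3 * 4 = 12, yield 12
  Yield 3: n = 12 * 4 = 48, yield 48
Step 2: First next() gets 3, second next() gets the second value, third next() yields 48.
Therefore output = 48.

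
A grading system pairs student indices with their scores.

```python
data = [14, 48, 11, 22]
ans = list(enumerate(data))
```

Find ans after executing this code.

Step 1: enumerate pairs each element with its index:
  (0, 14)
  (1, 48)
  (2, 11)
  (3, 22)
Therefore ans = [(0, 14), (1, 48), (2, 11), (3, 22)].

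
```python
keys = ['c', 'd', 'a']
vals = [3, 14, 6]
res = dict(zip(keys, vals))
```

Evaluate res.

Step 1: zip pairs keys with values:
  'c' -> 3
  'd' -> 14
  'a' -> 6
Therefore res = {'c': 3, 'd': 14, 'a': 6}.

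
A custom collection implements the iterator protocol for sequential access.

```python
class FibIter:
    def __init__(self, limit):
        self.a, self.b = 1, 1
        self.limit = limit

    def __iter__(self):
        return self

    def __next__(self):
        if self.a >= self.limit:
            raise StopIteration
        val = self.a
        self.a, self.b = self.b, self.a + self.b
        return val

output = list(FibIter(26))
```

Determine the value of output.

Step 1: Fibonacci-like sequence (a=1, b=1) until >= 26:
  Yield 1, then a,b = 1,2
  Yield 1, then a,b = 2,3
  Yield 2, then a,b = 3,5
  Yield 3, then a,b = 5,8
  Yield 5, then a,b = 8,13
  Yield 8, then a,b = 13,21
  Yield 13, then a,b = 21,34
  Yield 21, then a,b = 34,55
Step 2: 34 >= 26, stop.
Therefore output = [1, 1, 2, 3, 5, 8, 13, 21].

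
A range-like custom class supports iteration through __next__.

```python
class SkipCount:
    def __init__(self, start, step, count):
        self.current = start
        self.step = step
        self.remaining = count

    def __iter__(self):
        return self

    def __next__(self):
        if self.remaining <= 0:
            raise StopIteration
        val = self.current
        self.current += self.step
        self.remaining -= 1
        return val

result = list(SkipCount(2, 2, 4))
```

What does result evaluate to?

Step 1: SkipCount starts at 2, increments by 2, for 4 steps:
  Yield 2, then current += 2
  Yield 4, then current += 2
  Yield 6, then current += 2
  Yield 8, then current += 2
Therefore result = [2, 4, 6, 8].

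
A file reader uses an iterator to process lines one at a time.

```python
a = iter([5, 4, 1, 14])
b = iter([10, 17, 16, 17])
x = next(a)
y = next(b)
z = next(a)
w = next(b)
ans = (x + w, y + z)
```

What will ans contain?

Step 1: a iterates [5, 4, 1, 14], b iterates [10, 17, 16, 17].
Step 2: x = next(a) = 5, y = next(b) = 10.
Step 3: z = next(a) = 4, w = next(b) = 17.
Step 4: ans = (5 + 17, 10 + 4) = (22, 14).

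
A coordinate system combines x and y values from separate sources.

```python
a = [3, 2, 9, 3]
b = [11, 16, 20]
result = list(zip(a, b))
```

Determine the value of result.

Step 1: zip stops at shortest (len(a)=4, len(b)=3):
  Index 0: (3, 11)
  Index 1: (2, 16)
  Index 2: (9, 20)
Step 2: Last element of a (3) has no pair, dropped.
Therefore result = [(3, 11), (2, 16), (9, 20)].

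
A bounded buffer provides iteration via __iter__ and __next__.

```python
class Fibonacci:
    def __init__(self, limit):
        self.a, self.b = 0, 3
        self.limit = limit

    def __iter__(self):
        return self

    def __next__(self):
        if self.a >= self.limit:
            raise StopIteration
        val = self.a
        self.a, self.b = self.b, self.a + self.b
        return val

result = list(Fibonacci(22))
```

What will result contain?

Step 1: Fibonacci-like sequence (a=0, b=3) until >= 22:
  Yield 0, then a,b = 3,3
  Yield 3, then a,b = 3,6
  Yield 3, then a,b = 6,9
  Yield 6, then a,b = 9,15
  Yield 9, then a,b = 15,24
  Yield 15, then a,b = 24,39
Step 2: 24 >= 22, stop.
Therefore result = [0, 3, 3, 6, 9, 15].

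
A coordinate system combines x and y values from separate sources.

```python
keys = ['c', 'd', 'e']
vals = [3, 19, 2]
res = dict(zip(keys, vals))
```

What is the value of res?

Step 1: zip pairs keys with values:
  'c' -> 3
  'd' -> 19
  'e' -> 2
Therefore res = {'c': 3, 'd': 19, 'e': 2}.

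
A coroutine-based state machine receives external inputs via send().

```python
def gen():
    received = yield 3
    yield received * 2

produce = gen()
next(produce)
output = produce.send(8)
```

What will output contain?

Step 1: next(produce) advances to first yield, producing 3.
Step 2: send(8) resumes, received = 8.
Step 3: yield received * 2 = 8 * 2 = 16.
Therefore output = 16.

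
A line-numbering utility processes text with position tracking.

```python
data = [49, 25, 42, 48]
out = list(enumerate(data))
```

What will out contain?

Step 1: enumerate pairs each element with its index:
  (0, 49)
  (1, 25)
  (2, 42)
  (3, 48)
Therefore out = [(0, 49), (1, 25), (2, 42), (3, 48)].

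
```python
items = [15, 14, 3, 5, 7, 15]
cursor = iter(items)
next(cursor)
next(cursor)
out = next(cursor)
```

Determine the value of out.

Step 1: Create iterator over [15, 14, 3, 5, 7, 15].
Step 2: next() consumes 15.
Step 3: next() consumes 14.
Step 4: next() returns 3.
Therefore out = 3.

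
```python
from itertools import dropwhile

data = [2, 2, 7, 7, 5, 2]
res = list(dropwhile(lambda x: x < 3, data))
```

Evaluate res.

Step 1: dropwhile drops elements while < 3:
  2 < 3: dropped
  2 < 3: dropped
  7: kept (dropping stopped)
Step 2: Remaining elements kept regardless of condition.
Therefore res = [7, 7, 5, 2].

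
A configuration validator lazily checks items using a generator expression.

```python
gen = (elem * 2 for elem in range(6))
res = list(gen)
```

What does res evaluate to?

Step 1: For each elem in range(6), compute elem*2:
  elem=0: 0*2 = 0
  elem=1: 1*2 = 2
  elem=2: 2*2 = 4
  elem=3: 3*2 = 6
  elem=4: 4*2 = 8
  elem=5: 5*2 = 10
Therefore res = [0, 2, 4, 6, 8, 10].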